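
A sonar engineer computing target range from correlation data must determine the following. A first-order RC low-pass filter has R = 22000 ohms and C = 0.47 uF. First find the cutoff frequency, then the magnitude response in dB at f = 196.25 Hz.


Step 1 — cutoff frequency:
fc = 1 / (2*pi*R*C)
C = 0.47 uF = 4.7e-07 F
fc = 1 / (2*pi*22000*4.7e-07)
   = 15.3922 Hz

Step 2 — magnitude at f = 196.25 Hz:
|H(f)| = 1 / sqrt(1 + (f/fc)^2)
f/fc = 196.25 / 15.3922 = 12.749964
|H| = 1 / sqrt(1 + 162.561582) = 0.0781915
|H|_dB = 20*log10(0.0781915) = -22.14 dB

fc = 15.3922 Hz; |H(196.25 Hz)| = -22.14 dB


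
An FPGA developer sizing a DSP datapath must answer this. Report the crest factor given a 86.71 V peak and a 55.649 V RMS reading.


Crest factor is the ratio of peak to RMS:
CF = V_peak / V_rms
   = 86.71 / 55.649
   = 1.5582

1.5582


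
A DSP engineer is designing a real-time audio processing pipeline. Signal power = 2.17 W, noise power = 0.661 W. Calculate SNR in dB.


SNR in decibels:
SNR = 10 * log10(Ps / Pn)
    = 10 * log10(2.17 / 0.661)
    = 10 * log10(3.2829)
    = 10 * 0.5163
    = 5.16 dB

5.16 dB


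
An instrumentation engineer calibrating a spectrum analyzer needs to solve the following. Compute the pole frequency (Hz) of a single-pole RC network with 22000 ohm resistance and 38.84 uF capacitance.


Cutoff frequency of a first-order RC filter:
fc = 1 / (2 * pi * R * C)
C = 38.84 uF = 3.884e-05 F
fc = 1 / (2 * pi * 22000 * 3.884e-05)
   = 1 / 5.3688561812788
   = 0.186259 Hz

0.186259 Hz


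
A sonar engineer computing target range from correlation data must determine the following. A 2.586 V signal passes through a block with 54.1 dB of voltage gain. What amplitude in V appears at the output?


Output voltage from dB gain:
V_out = V_in * 10^(gain_dB / 20)
      = 2.586 * 10^(54.1 / 20)
      = 2.586 * 506.990708
      = 1311.078 V

1311.078 V


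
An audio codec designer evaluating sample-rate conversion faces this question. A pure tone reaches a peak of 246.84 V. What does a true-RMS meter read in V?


RMS voltage for a sinusoidal waveform:
V_rms = V_peak / sqrt(2)
      = 246.84 / 1.414214
      = 174.542 V

174.542 V


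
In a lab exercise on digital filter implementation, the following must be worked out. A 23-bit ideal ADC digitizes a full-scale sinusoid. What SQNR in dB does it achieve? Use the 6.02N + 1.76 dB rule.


Theoretical SNR for a full-scale sinusoid:
SNR = 6.02 * N + 1.76
    = 6.02 * 23 + 1.76
    = 138.46 + 1.76
    = 140.22 dB

140.22 dB


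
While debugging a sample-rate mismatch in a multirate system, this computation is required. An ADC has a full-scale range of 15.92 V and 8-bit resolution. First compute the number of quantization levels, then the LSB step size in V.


Step 1 — number of quantization levels:
L = 2^N = 2^8 = 256

Step 2 — LSB step size:
delta = Vfs / L
      = 15.92 / 256
      = 0.0621875 V

Levels = 256; step size = 0.0621875 V


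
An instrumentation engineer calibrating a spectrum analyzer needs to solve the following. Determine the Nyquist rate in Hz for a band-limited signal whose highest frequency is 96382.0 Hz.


The Nyquist rate is twice the maximum frequency component.
fs_min = 2 * fmax
      = 2 * 96382.0
      = 192764.0 Hz

192764.0


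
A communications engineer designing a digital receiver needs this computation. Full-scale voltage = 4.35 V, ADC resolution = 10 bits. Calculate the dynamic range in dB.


Dynamic range from full-scale to LSB:
V_min = V_max / 2^bits = 4.35 / 2^10
DR = 20 * log10(V_max / V_min)
   = 20 * log10(2^10)
   = 20 * 10 * log10(2)
   = 60.21 dB

60.21 dB


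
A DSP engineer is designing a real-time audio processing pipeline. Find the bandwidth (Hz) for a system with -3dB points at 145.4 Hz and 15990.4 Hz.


Bandwidth is the difference of -3dB frequencies:
BW = f_high - f_low
   = 15990.4 - 145.4
   = 15845.0 Hz

15845.0 Hz


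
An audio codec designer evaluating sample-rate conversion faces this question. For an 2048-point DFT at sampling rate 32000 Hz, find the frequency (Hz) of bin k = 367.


Frequency of DFT bin k:
f_k = k * fs / N
    = 367 * 32000 / 2048
    = 11744000 / 2048
    = 5734.375 Hz

5734.375 Hz


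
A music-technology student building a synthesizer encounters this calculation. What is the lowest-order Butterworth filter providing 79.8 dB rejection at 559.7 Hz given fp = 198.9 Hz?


Butterworth filter order formula:
n = log10(10^(A/10) - 1) / (2 * log10(f_stop/f_pass))
10^(79.8/10) - 1 = 95499257.6021
f_stop/f_pass = 559.7 / 198.9 = 2.814
n = 8.8801 -> ceil = 9

9


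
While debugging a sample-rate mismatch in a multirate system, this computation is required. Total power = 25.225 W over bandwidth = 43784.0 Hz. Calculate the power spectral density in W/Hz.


Power spectral density:
PSD = P / BW
    = 25.225 / 43784.0
    = 0.00057612 W/Hz

0.00057612 W/Hz


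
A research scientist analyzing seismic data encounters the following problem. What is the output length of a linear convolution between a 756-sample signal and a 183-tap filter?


Linear convolution output length:
L = N + M - 1
  = 756 + 183 - 1
  = 938 samples

938


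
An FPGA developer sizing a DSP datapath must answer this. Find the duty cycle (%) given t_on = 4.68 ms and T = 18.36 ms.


Duty cycle as a percentage:
DC = (t_on / T) * 100
   = (4.68 / 18.36) * 100
   = 0.254902 * 100
   = 25.49 %

25.49 %


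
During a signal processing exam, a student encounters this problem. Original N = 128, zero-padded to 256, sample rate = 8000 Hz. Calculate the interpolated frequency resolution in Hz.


Frequency resolution after zero-padding:
N_padded = 128 * 2 = 256
df = fs / N_padded
   = 8000 / 256
   = 31.25 Hz

31.25 Hz


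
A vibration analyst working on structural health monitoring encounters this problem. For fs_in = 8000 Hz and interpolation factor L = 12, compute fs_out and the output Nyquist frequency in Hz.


Step 1 — output sample rate after interpolation by L:
fs_out = L * fs_in = 12 * 8000 = 96000 Hz

Step 2 — Nyquist frequency of the output stream:
f_Nyq = fs_out / 2 = 96000 / 2 = 48000.0 Hz

fs_out = 96000 Hz; f_Nyquist = 48000.0 Hz


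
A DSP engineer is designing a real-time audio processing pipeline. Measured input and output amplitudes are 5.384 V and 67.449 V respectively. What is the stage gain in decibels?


Voltage gain in dB:
G = 20 * log10(Vout / Vin)
  = 20 * log10(67.449 / 5.384)
  = 20 * log10(12.527675)
  = 20 * 1.09787
  = 21.96 dB

21.96 dB


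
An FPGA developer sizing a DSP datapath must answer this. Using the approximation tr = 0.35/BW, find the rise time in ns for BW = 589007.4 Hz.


Rise time from bandwidth relationship:
tr = 0.35 / BW
   = 0.35 / 589007.4
   = 5.942200387e-07 s
   = 594.22 ns

594.22 ns


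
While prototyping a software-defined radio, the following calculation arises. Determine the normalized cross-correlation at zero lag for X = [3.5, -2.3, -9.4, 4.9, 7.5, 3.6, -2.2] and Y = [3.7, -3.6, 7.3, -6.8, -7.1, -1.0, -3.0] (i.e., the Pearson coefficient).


Pearson correlation coefficient (population):
r = cov(X,Y) / (std(X) * std(Y))
Mean X = 0.8, Mean Y = -1.5
Cov(X,Y) = -17.508571
Std(X) = 5.338272, Std(Y) = 4.940214
r = -0.6639

-0.6639


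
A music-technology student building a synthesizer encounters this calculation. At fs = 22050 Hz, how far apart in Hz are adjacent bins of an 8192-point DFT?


DFT frequency resolution:
df = fs / N
   = 22050 / 8192
   = 2.6917 Hz

2.6917 Hz


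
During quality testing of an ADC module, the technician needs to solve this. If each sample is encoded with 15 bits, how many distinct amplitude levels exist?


Number of quantization levels = 2^N
= 2^15
= 32768

32768


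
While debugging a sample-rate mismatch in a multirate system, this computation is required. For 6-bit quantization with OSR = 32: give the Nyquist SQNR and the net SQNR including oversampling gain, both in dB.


Step 1 — baseline SQNR at Nyquist:
SQNR_base = 6.02*N + 1.76
          = 6.02*6 + 1.76
          = 37.88 dB

Step 2 — oversampling processing gain:
G = 10*log10(OSR) = 10*log10(32) = 15.05 dB

Step 3 — total:
SQNR_total = 37.88 + 15.05 = 52.93 dB

Base SQNR = 37.88 dB; oversampled SQNR = 52.93 dB


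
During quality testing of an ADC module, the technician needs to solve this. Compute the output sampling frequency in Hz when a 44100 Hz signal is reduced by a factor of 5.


Decimation reduces the sample rate:
fs_out = fs_in / M
       = 44100 / 5
       = 8820.0 Hz

8820.0 Hz


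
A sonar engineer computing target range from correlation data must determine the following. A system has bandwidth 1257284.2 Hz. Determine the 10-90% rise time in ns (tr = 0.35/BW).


Rise time from bandwidth relationship:
tr = 0.35 / BW
   = 0.35 / 1257284.2
   = 2.783777924e-07 s
   = 278.3778 ns

278.3778 ns


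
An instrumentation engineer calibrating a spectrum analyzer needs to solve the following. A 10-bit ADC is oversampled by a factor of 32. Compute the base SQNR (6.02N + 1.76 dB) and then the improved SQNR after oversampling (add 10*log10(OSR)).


Step 1 — baseline SQNR at Nyquist:
SQNR_base = 6.02*N + 1.76
          = 6.02*10 + 1.76
          = 61.96 dB

Step 2 — oversampling processing gain:
G = 10*log10(OSR) = 10*log10(32) = 15.05 dB

Step 3 — total:
SQNR_total = 61.96 + 15.05 = 77.01 dB

Base SQNR = 61.96 dB; oversampled SQNR = 77.01 dB


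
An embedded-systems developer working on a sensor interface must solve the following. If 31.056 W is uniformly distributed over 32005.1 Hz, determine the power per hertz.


Power spectral density:
PSD = P / BW
    = 31.056 / 32005.1
    = 0.00097035 W/Hz

0.00097035 W/Hz


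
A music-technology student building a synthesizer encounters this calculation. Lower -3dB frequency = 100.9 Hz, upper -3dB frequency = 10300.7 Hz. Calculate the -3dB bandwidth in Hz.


Bandwidth is the difference of -3dB frequencies:
BW = f_high - f_low
   = 10300.7 - 100.9
   = 10199.8 Hz

10199.8 Hz


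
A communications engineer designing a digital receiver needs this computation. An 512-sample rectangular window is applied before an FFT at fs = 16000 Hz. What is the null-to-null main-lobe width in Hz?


Main lobe width for a rectangular window:
Width = 2 * fs / N
      = 2 * 16000 / 512
      = 32000 / 512
      = 62.5 Hz

62.5 Hz


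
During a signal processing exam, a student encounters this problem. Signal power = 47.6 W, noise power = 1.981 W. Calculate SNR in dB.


SNR in decibels:
SNR = 10 * log10(Ps / Pn)
    = 10 * log10(47.6 / 1.981)
    = 10 * log10(24.0283)
    = 10 * 1.3807
    = 13.81 dB

13.81 dB


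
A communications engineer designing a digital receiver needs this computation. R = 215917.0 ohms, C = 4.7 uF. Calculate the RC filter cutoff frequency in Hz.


Cutoff frequency of a first-order RC filter:
fc = 1 / (2 * pi * R * C)
C = 4.7 uF = 4.7e-06 F
fc = 1 / (2 * pi * 215917.0 * 4.7e-06)
   = 1 / 6.3762386532604
   = 0.156832 Hz

0.156832 Hz


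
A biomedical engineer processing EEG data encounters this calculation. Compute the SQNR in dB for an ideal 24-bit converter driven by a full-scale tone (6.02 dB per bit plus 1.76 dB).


Theoretical SNR for a full-scale sinusoid:
SNR = 6.02 * N + 1.76
    = 6.02 * 24 + 1.76
    = 144.48 + 1.76
    = 146.24 dB

146.24 dB


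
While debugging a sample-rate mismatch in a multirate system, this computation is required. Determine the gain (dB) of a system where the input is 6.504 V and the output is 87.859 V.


Voltage gain in dB:
G = 20 * log10(Vout / Vin)
  = 20 * log10(87.859 / 6.504)
  = 20 * log10(13.508456)
  = 20 * 1.130606
  = 22.61 dB

22.61 dB


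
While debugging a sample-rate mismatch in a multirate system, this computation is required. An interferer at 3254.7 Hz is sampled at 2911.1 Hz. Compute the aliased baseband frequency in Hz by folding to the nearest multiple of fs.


Compute the nearest integer multiple of fs to the signal:
n = round(3254.7 / 2911.1) = 1
f_alias = |3254.7 - 1 * 2911.1|
        = |3254.7 - 2911.1|
        = 343.6 Hz

343.6


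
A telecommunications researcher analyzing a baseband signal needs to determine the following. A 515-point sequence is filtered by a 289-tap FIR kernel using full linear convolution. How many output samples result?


Linear convolution output length:
L = N + M - 1
  = 515 + 289 - 1
  = 803 samples

803


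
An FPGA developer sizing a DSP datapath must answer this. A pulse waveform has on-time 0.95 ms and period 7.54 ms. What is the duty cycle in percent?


Duty cycle as a percentage:
DC = (t_on / T) * 100
   = (0.95 / 7.54) * 100
   = 0.125995 * 100
   = 12.6 %

12.6 %


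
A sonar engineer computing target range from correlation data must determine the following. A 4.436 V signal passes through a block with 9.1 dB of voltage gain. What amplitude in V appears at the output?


Output voltage from dB gain:
V_out = V_in * 10^(gain_dB / 20)
      = 4.436 * 10^(9.1 / 20)
      = 4.436 * 2.851018
      = 12.6471 V

12.6471 V


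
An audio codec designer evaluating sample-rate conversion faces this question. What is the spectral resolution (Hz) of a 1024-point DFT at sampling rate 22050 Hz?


DFT frequency resolution:
df = fs / N
   = 22050 / 1024
   = 21.5332 Hz

21.5332 Hz


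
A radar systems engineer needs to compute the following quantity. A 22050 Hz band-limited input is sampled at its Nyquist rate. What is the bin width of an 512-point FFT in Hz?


Step 1 — Nyquist sampling rate:
fs = 2 * fmax = 2 * 22050 = 44100 Hz

Step 2 — DFT bin spacing:
df = fs / N = 44100 / 512 = 86.1328 Hz

86.1328 Hz


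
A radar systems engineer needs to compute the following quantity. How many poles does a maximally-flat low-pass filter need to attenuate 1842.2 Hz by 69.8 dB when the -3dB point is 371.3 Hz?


Butterworth filter order formula:
n = log10(10^(A/10) - 1) / (2 * log10(f_stop/f_pass))
10^(69.8/10) - 1 = 9549924.8602
f_stop/f_pass = 1842.2 / 371.3 = 4.9615
n = 5.0172 -> ceil = 6

6


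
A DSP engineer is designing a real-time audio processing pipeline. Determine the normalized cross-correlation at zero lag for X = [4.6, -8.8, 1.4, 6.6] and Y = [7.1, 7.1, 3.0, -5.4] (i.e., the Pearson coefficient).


Pearson correlation coefficient (population):
r = cov(X,Y) / (std(X) * std(Y))
Mean X = 0.95, Mean Y = 2.95
Cov(X,Y) = -18.1175
Std(X) = 5.926846, Std(Y) = 5.103185
r = -0.599

-0.599


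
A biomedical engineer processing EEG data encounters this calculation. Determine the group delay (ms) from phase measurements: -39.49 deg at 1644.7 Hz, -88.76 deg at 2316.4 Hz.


Group delay from phase difference:
tau = -d(phi)/d(omega)
d(phi) = -49.27 deg = -0.859924 rad
d(omega) = 2*pi*(2316.4 - 1644.7) = 4220.4156 rad/s
tau = -(-0.859924) / 4220.4156
    = 0.2038 ms

0.2038 ms


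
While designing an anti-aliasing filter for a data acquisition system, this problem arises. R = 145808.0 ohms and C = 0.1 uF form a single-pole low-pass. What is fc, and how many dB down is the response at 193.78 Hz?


Step 1 — cutoff frequency:
fc = 1 / (2*pi*R*C)
C = 0.1 uF = 1e-07 F
fc = 1 / (2*pi*145808.0*1e-07)
   = 10.9154 Hz

Step 2 — magnitude at f = 193.78 Hz:
|H(f)| = 1 / sqrt(1 + (f/fc)^2)
f/fc = 193.78 / 10.9154 = 17.7529
|H| = 1 / sqrt(1 + 315.165458) = 0.0562397
|H|_dB = 20*log10(0.0562397) = -25.0 dB

fc = 10.9154 Hz; |H(193.78 Hz)| = -25.0 dB


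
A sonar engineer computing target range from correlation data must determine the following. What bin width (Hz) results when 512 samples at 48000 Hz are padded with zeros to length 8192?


Frequency resolution after zero-padding:
N_padded = 512 * 16 = 8192
df = fs / N_padded
   = 48000 / 8192
   = 5.8594 Hz

5.8594 Hz


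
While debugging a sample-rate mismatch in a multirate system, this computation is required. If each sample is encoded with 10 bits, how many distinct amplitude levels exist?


Number of quantization levels = 2^N
= 2^10
= 1024

1024


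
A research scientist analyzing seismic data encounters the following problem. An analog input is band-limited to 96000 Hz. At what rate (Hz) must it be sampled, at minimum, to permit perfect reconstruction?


The Nyquist rate is twice the maximum frequency component.
fs_min = 2 * fmax
      = 2 * 96000
      = 192000 Hz

192000


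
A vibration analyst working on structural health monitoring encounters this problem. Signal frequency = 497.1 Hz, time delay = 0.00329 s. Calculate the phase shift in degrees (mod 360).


Phase shift from frequency and time delay:
phi = 360 * f * t_delay
    = 360 * 497.1 * 0.00329
    = 588.77 degrees
    mod 360 = 228.77 degrees

228.77 degrees


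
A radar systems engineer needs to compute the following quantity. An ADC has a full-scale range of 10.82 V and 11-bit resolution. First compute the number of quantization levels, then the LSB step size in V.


Step 1 — number of quantization levels:
L = 2^N = 2^11 = 2048

Step 2 — LSB step size:
delta = Vfs / L
      = 10.82 / 2048
      = 0.0052832 V

Levels = 2048; step size = 0.0052832 V


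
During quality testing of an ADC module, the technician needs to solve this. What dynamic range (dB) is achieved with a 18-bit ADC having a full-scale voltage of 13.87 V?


Dynamic range from full-scale to LSB:
V_min = V_max / 2^bits = 13.87 / 2^18
DR = 20 * log10(V_max / V_min)
   = 20 * log10(2^18)
   = 20 * 18 * log10(2)
   = 108.37 dB

108.37 dB


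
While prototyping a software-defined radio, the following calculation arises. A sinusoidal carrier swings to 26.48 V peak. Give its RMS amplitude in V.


RMS voltage for a sinusoidal waveform:
V_rms = V_peak / sqrt(2)
      = 26.48 / 1.414214
      = 18.724 V

18.724 V


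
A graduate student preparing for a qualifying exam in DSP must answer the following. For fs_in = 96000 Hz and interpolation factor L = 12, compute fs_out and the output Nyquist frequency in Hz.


Step 1 — output sample rate after interpolation by L:
fs_out = L * fs_in = 12 * 96000 = 1152000 Hz

Step 2 — Nyquist frequency of the output stream:
f_Nyq = fs_out / 2 = 1152000 / 2 = 576000.0 Hz

fs_out = 1152000 Hz; f_Nyquist = 576000.0 Hz


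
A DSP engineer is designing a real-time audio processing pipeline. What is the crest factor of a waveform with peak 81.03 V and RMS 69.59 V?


Crest factor is the ratio of peak to RMS:
CF = V_peak / V_rms
   = 81.03 / 69.59
   = 1.1644

1.1644


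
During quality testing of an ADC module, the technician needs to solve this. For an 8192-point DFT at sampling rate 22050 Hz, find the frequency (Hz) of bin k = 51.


Frequency of DFT bin k:
f_k = k * fs / N
    = 51 * 22050 / 8192
    = 1124550 / 8192
    = 137.274 Hz

137.274 Hz


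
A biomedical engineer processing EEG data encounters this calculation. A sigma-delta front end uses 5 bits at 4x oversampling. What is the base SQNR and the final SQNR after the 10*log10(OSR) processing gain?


Step 1 — baseline SQNR at Nyquist:
SQNR_base = 6.02*N + 1.76
          = 6.02*5 + 1.76
          = 31.86 dB

Step 2 — oversampling processing gain:
G = 10*log10(OSR) = 10*log10(4) = 6.02 dB

Step 3 — total:
SQNR_total = 31.86 + 6.02 = 37.88 dB

Base SQNR = 31.86 dB; oversampled SQNR = 37.88 dB


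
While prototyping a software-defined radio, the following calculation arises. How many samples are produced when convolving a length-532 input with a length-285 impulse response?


Linear convolution output length:
L = N + M - 1
  = 532 + 285 - 1
  = 816 samples

816


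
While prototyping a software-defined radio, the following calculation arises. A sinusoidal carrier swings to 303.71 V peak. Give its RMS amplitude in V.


RMS voltage for a sinusoidal waveform:
V_rms = V_peak / sqrt(2)
      = 303.71 / 1.414214
      = 214.755 V

214.755 V


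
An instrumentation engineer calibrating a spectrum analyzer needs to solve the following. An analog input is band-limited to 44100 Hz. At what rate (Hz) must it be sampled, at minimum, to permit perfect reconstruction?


The Nyquist rate is twice the maximum frequency component.
fs_min = 2 * fmax
      = 2 * 44100
      = 88200 Hz

88200


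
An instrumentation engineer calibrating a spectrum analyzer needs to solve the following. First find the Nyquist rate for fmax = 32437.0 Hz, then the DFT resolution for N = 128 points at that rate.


Step 1 — Nyquist sampling rate:
fs = 2 * fmax = 2 * 32437.0 = 64874.0 Hz

Step 2 — DFT bin spacing:
df = fs / N = 64874.0 / 128 = 506.8281 Hz

506.8281 Hz


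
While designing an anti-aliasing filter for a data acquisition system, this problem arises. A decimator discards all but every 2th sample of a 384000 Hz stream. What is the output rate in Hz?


Decimation reduces the sample rate:
fs_out = fs_in / M
       = 384000 / 2
       = 192000.0 Hz

192000.0 Hz


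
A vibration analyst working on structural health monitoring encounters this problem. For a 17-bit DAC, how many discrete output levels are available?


Number of quantization levels = 2^N
= 2^17
= 131072

131072


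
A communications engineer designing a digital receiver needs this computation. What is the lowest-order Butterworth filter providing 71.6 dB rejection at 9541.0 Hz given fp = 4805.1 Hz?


Butterworth filter order formula:
n = log10(10^(A/10) - 1) / (2 * log10(f_stop/f_pass))
10^(71.6/10) - 1 = 14454396.7075
f_stop/f_pass = 9541.0 / 4805.1 = 1.9856
n = 12.0178 -> ceil = 13

13


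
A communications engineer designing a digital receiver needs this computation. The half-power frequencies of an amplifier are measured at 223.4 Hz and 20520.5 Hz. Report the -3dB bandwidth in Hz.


Bandwidth is the difference of -3dB frequencies:
BW = f_high - f_low
   = 20520.5 - 223.4
   = 20297.1 Hz

20297.1 Hz


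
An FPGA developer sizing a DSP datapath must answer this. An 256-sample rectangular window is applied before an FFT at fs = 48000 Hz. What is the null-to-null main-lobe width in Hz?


Main lobe width for a rectangular window:
Width = 2 * fs / N
      = 2 * 48000 / 256
      = 96000 / 256
      = 375.0 Hz

375.0 Hz


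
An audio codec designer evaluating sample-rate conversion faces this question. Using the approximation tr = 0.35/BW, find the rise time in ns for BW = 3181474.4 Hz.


Rise time from bandwidth relationship:
tr = 0.35 / BW
   = 0.35 / 3181474.4
   = 1.100118863e-07 s
   = 110.0119 ns

110.0119 ns


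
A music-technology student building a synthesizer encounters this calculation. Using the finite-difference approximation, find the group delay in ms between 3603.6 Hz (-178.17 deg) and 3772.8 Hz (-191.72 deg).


Group delay from phase difference:
tau = -d(phi)/d(omega)
d(phi) = -13.55 deg = -0.236492 rad
d(omega) = 2*pi*(3772.8 - 3603.6) = 1063.115 rad/s
tau = -(-0.236492) / 1063.115
    = 0.2225 ms

0.2225 ms


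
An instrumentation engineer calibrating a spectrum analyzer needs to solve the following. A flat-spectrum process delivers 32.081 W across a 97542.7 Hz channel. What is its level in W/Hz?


Power spectral density:
PSD = P / BW
    = 32.081 / 97542.7
    = 0.00032889 W/Hz

0.00032889 W/Hz


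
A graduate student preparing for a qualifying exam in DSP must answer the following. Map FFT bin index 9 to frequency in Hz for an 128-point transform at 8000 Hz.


Frequency of DFT bin k:
f_k = k * fs / N
    = 9 * 8000 / 128
    = 72000 / 128
    = 562.5 Hz

562.5 Hz


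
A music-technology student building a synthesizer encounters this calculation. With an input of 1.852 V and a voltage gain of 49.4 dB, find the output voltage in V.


Output voltage from dB gain:
V_out = V_in * 10^(gain_dB / 20)
      = 1.852 * 10^(49.4 / 20)
      = 1.852 * 295.120923
      = 546.5639 V

546.5639 V


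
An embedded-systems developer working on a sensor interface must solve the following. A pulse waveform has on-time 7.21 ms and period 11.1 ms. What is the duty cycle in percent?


Duty cycle as a percentage:
DC = (t_on / T) * 100
   = (7.21 / 11.1) * 100
   = 0.64955 * 100
   = 64.95 %

64.95 %


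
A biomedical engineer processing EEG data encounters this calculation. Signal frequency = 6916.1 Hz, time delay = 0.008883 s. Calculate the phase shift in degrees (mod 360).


Phase shift from frequency and time delay:
phi = 360 * f * t_delay
    = 360 * 6916.1 * 0.008883
    = 22116.86 degrees
    mod 360 = 156.86 degrees

156.86 degrees


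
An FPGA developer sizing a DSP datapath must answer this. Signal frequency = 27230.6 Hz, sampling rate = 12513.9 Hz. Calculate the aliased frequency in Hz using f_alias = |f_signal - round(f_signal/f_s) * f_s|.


Compute the nearest integer multiple of fs to the signal:
n = round(27230.6 / 12513.9) = 2
f_alias = |27230.6 - 2 * 12513.9|
        = |27230.6 - 25027.8|
        = 2202.8 Hz

2202.8


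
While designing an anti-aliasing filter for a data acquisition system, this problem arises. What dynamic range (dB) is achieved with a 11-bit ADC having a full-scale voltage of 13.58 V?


Dynamic range from full-scale to LSB:
V_min = V_max / 2^bits = 13.58 / 2^11
DR = 20 * log10(V_max / V_min)
   = 20 * log10(2^11)
   = 20 * 11 * log10(2)
   = 66.23 dB

66.23 dB


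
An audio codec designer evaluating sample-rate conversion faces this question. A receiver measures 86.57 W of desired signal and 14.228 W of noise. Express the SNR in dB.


SNR in decibels:
SNR = 10 * log10(Ps / Pn)
    = 10 * log10(86.57 / 14.228)
    = 10 * log10(6.0845)
    = 10 * 0.7842
    = 7.84 dB

7.84 dB


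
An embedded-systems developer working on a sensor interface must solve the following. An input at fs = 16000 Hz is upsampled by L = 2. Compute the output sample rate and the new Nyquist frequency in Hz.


Step 1 — output sample rate after interpolation by L:
fs_out = L * fs_in = 2 * 16000 = 32000 Hz

Step 2 — Nyquist frequency of the output stream:
f_Nyq = fs_out / 2 = 32000 / 2 = 16000.0 Hz

fs_out = 32000 Hz; f_Nyquist = 16000.0 Hz


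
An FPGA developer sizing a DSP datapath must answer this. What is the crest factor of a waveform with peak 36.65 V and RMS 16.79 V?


Crest factor is the ratio of peak to RMS:
CF = V_peak / V_rms
   = 36.65 / 16.79
   = 2.1828

2.1828


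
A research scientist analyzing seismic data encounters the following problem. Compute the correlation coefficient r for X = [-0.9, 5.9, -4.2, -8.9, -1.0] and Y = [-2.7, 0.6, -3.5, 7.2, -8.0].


Pearson correlation coefficient (population):
r = cov(X,Y) / (std(X) * std(Y))
Mean X = -1.82, Mean Y = -1.28
Cov(X,Y) = -9.4116
Std(X) = 4.835452, Std(Y) = 5.050703
r = -0.3854

-0.3854


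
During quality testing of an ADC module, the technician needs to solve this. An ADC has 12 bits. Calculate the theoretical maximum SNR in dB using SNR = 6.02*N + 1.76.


Theoretical SNR for a full-scale sinusoid:
SNR = 6.02 * N + 1.76
    = 6.02 * 12 + 1.76
    = 72.24 + 1.76
    = 74.0 dB

74.0 dB


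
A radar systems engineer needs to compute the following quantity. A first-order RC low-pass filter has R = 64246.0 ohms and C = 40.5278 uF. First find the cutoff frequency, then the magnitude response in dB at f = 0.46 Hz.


Step 1 — cutoff frequency:
fc = 1 / (2*pi*R*C)
C = 40.5278 uF = 4.05278e-05 F
fc = 1 / (2*pi*64246.0*4.05278e-05)
   = 0.0611253 Hz

Step 2 — magnitude at f = 0.46 Hz:
|H(f)| = 1 / sqrt(1 + (f/fc)^2)
f/fc = 0.46 / 0.0611253 = 7.525525
|H| = 1 / sqrt(1 + 56.633527) = 0.1317232
|H|_dB = 20*log10(0.1317232) = -17.61 dB

fc = 0.0611253 Hz; |H(0.46 Hz)| = -17.61 dB


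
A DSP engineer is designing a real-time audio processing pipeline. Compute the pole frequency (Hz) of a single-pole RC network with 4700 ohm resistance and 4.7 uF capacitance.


Cutoff frequency of a first-order RC filter:
fc = 1 / (2 * pi * R * C)
C = 4.7 uF = 4.7e-06 F
fc = 1 / (2 * pi * 4700 * 4.7e-06)
   = 1 / 0.1387955634356
   = 7.204841 Hz

7.204841 Hz


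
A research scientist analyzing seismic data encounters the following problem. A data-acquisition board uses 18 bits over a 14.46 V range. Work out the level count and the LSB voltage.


Step 1 — number of quantization levels:
L = 2^N = 2^18 = 262144

Step 2 — LSB step size:
delta = Vfs / L
      = 14.46 / 262144
      = 5.516e-05 V

Levels = 262144; step size = 5.516e-05 V


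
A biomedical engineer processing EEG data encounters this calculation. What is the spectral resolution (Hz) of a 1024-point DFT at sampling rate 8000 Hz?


DFT frequency resolution:
df = fs / N
   = 8000 / 1024
   = 7.8125 Hz

7.8125 Hz


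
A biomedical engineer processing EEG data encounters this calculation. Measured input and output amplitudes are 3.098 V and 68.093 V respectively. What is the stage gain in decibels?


Voltage gain in dB:
G = 20 * log10(Vout / Vin)
  = 20 * log10(68.093 / 3.098)
  = 20 * log10(21.979664)
  = 20 * 1.342021
  = 26.84 dB

26.84 dB


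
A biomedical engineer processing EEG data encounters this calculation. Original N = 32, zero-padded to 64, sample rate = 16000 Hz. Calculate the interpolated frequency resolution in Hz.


Frequency resolution after zero-padding:
N_padded = 32 * 2 = 64
df = fs / N_padded
   = 16000 / 64
   = 250.0 Hz

250.0 Hz


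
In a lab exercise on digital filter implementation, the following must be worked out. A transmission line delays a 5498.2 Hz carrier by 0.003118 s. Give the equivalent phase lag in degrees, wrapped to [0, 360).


Phase shift from frequency and time delay:
phi = 360 * f * t_delay
    = 360 * 5498.2 * 0.003118
    = 6171.62 degrees
    mod 360 = 51.62 degrees

51.62 degrees


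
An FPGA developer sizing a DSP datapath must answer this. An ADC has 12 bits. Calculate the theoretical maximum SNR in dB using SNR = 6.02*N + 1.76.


Theoretical SNR for a full-scale sinusoid:
SNR = 6.02 * N + 1.76
    = 6.02 * 12 + 1.76
    = 72.24 + 1.76
    = 74.0 dB

74.0 dB


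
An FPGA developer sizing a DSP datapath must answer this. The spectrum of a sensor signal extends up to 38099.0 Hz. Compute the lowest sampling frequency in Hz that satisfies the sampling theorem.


The Nyquist rate is twice the maximum frequency component.
fs_min = 2 * fmax
      = 2 * 38099.0
      = 76198.0 Hz

76198.0


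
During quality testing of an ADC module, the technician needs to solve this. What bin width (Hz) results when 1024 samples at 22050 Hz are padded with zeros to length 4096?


Frequency resolution after zero-padding:
N_padded = 1024 * 4 = 4096
df = fs / N_padded
   = 22050 / 4096
   = 5.3833 Hz

5.3833 Hz


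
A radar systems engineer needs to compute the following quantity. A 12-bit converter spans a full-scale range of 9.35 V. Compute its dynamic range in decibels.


Dynamic range from full-scale to LSB:
V_min = V_max / 2^bits = 9.35 / 2^12
DR = 20 * log10(V_max / V_min)
   = 20 * log10(2^12)
   = 20 * 12 * log10(2)
   = 72.25 dB

72.25 dB


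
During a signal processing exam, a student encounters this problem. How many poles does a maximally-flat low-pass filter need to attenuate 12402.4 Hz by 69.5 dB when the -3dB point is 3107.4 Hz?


Butterworth filter order formula:
n = log10(10^(A/10) - 1) / (2 * log10(f_stop/f_pass))
10^(69.5/10) - 1 = 8912508.3813
f_stop/f_pass = 12402.4 / 3107.4 = 3.9912
n = 5.781 -> ceil = 6

6


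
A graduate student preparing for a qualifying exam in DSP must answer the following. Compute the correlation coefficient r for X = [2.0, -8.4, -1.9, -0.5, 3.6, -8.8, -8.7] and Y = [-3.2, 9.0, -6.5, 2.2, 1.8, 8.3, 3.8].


Pearson correlation coefficient (population):
r = cov(X,Y) / (std(X) * std(Y))
Mean X = -3.2429, Mean Y = 2.2
Cov(X,Y) = -17.204286
Std(X) = 4.94104, Std(Y) = 5.223846
r = -0.6665

-0.6665


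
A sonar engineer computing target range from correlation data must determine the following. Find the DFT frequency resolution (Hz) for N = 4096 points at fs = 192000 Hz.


DFT frequency resolution:
df = fs / N
   = 192000 / 4096
   = 46.875 Hz

46.875 Hz


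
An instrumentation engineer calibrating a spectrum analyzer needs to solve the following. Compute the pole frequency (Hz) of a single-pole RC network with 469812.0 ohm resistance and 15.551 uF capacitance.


Cutoff frequency of a first-order RC filter:
fc = 1 / (2 * pi * R * C)
C = 15.551 uF = 1.5551e-05 F
fc = 1 / (2 * pi * 469812.0 * 1.5551e-05)
   = 1 / 45.905243469451
   = 0.021784 Hz

0.021784 Hz


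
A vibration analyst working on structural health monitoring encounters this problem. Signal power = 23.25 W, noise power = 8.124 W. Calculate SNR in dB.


SNR in decibels:
SNR = 10 * log10(Ps / Pn)
    = 10 * log10(23.25 / 8.124)
    = 10 * log10(2.8619)
    = 10 * 0.4567
    = 4.57 dB

4.57 dB


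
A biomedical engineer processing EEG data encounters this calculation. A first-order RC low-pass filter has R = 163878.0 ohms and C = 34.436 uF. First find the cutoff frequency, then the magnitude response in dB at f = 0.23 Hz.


Step 1 — cutoff frequency:
fc = 1 / (2*pi*R*C)
C = 34.436 uF = 3.4436e-05 F
fc = 1 / (2*pi*163878.0*3.4436e-05)
   = 0.0282024 Hz

Step 2 — magnitude at f = 0.23 Hz:
|H(f)| = 1 / sqrt(1 + (f/fc)^2)
f/fc = 0.23 / 0.0282024 = 8.155334
|H| = 1 / sqrt(1 + 66.509473) = 0.1217076
|H|_dB = 20*log10(0.1217076) = -18.29 dB

fc = 0.0282024 Hz; |H(0.23 Hz)| = -18.29 dB


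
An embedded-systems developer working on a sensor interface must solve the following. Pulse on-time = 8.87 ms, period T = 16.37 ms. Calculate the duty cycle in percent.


Duty cycle as a percentage:
DC = (t_on / T) * 100
   = (8.87 / 16.37) * 100
   = 0.541845 * 100
   = 54.18 %

54.18 %


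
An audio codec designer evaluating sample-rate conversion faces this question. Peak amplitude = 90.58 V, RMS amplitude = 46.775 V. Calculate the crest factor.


Crest factor is the ratio of peak to RMS:
CF = V_peak / V_rms
   = 90.58 / 46.775
   = 1.9365

1.9365


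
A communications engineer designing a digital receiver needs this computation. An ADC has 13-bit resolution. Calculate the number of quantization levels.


Number of quantization levels = 2^N
= 2^13
= 8192

8192


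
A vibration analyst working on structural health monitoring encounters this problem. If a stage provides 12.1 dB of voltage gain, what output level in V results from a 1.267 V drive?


Output voltage from dB gain:
V_out = V_in * 10^(gain_dB / 20)
      = 1.267 * 10^(12.1 / 20)
      = 1.267 * 4.02717
      = 5.1024 V

5.1024 V


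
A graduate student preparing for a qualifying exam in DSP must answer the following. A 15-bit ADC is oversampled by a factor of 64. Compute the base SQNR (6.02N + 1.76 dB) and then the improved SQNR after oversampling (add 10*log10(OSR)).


Step 1 — baseline SQNR at Nyquist:
SQNR_base = 6.02*N + 1.76
          = 6.02*15 + 1.76
          = 92.06 dB

Step 2 — oversampling processing gain:
G = 10*log10(OSR) = 10*log10(64) = 18.06 dB

Step 3 — total:
SQNR_total = 92.06 + 18.06 = 110.12 dB

Base SQNR = 92.06 dB; oversampled SQNR = 110.12 dB


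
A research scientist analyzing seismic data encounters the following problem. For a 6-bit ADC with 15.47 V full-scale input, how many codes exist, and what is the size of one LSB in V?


Step 1 — number of quantization levels:
L = 2^N = 2^6 = 64

Step 2 — LSB step size:
delta = Vfs / L
      = 15.47 / 64
      = 0.24171875 V

Levels = 64; step size = 0.24171875 V


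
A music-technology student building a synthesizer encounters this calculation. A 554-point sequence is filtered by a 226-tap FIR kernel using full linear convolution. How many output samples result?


Linear convolution output length:
L = N + M - 1
  = 554 + 226 - 1
  = 779 samples

779


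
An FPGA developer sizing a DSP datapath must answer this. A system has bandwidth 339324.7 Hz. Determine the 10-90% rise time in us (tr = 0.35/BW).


Rise time from bandwidth relationship:
tr = 0.35 / BW
   = 0.35 / 339324.7
   = 1.031460427e-06 s
   = 1.0315 us

1.0315 us


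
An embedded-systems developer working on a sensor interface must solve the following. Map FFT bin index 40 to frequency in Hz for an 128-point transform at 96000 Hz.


Frequency of DFT bin k:
f_k = k * fs / N
    = 40 * 96000 / 128
    = 3840000 / 128
    = 30000.0 Hz

30000.0 Hz


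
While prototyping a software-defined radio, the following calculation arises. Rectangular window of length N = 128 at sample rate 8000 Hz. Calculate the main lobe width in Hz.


Main lobe width for a rectangular window:
Width = 2 * fs / N
      = 2 * 8000 / 128
      = 16000 / 128
      = 125.0 Hz

125.0 Hz


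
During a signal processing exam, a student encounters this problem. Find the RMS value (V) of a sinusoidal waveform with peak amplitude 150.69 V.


RMS voltage for a sinusoidal waveform:
V_rms = V_peak / sqrt(2)
      = 150.69 / 1.414214
      = 106.554 V

106.554 V


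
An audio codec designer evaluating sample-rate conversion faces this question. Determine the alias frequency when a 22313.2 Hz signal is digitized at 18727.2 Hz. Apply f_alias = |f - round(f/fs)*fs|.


Compute the nearest integer multiple of fs to the signal:
n = round(22313.2 / 18727.2) = 1
f_alias = |22313.2 - 1 * 18727.2|
        = |22313.2 - 18727.2|
        = 3586.0 Hz

3586.0


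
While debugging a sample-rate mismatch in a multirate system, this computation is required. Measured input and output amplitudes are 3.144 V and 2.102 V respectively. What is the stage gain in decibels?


Voltage gain in dB:
G = 20 * log10(Vout / Vin)
  = 20 * log10(2.102 / 3.144)
  = 20 * log10(0.668575)
  = 20 * -0.17485
  = -3.5 dB

-3.5 dB


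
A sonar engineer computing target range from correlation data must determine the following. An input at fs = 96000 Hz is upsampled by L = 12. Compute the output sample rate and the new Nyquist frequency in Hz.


Step 1 — output sample rate after interpolation by L:
fs_out = L * fs_in = 12 * 96000 = 1152000 Hz

Step 2 — Nyquist frequency of the output stream:
f_Nyq = fs_out / 2 = 1152000 / 2 = 576000.0 Hz

fs_out = 1152000 Hz; f_Nyquist = 576000.0 Hz


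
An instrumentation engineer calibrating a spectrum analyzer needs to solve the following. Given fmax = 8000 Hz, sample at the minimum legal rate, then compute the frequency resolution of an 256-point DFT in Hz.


Step 1 — Nyquist sampling rate:
fs = 2 * fmax = 2 * 8000 = 16000 Hz

Step 2 — DFT bin spacing:
df = fs / N = 16000 / 256 = 62.5 Hz

62.5 Hz


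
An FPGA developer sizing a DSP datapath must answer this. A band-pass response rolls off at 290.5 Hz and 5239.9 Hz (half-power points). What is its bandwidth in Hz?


Bandwidth is the difference of -3dB frequencies:
BW = f_high - f_low
   = 5239.9 - 290.5
   = 4949.4 Hz

4949.4 Hz


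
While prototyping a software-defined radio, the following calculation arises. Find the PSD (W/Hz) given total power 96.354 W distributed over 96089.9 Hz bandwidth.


Power spectral density:
PSD = P / BW
    = 96.354 / 96089.9
    = 0.00100275 W/Hz

0.00100275 W/Hz


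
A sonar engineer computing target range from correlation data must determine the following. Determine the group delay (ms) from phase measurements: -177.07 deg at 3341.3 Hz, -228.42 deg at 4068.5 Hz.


Group delay from phase difference:
tau = -d(phi)/d(omega)
d(phi) = -51.35 deg = -0.896227 rad
d(omega) = 2*pi*(4068.5 - 3341.3) = 4569.1324 rad/s
tau = -(-0.896227) / 4569.1324
    = 0.1961 ms

0.1961 ms


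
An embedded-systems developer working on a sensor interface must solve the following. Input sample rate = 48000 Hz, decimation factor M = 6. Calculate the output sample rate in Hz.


Decimation reduces the sample rate:
fs_out = fs_in / M
       = 48000 / 6
       = 8000.0 Hz

8000.0 Hz


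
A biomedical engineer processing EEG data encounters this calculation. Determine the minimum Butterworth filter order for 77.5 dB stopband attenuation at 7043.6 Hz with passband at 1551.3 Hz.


Butterworth filter order formula:
n = log10(10^(A/10) - 1) / (2 * log10(f_stop/f_pass))
10^(77.5/10) - 1 = 56234131.519
f_stop/f_pass = 7043.6 / 1551.3 = 4.5404
n = 5.8971 -> ceil = 6

6
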